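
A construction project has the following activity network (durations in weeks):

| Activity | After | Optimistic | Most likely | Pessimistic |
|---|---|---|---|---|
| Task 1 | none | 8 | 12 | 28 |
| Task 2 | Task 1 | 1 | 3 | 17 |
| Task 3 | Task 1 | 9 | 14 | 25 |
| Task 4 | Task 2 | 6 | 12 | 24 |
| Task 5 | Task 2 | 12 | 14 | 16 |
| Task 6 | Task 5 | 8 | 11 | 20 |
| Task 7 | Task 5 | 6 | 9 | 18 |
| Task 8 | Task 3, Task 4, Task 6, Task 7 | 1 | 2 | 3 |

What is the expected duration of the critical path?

te_Task 1 = (8 + 4·12 + 28)/6 = 84/6 = 14
te_Task 2 = (1 + 4·3 + 17)/6 = 30/6 = 5
te_Task 3 = (9 + 4·14 + 25)/6 = 90/6 = 15
te_Task 4 = (6 + 4·12 + 24)/6 = 78/6 = 13
te_Task 5 = (12 + 4·14 + 16)/6 = 84/6 = 14
te_Task 6 = (8 + 4·11 + 20)/6 = 72/6 = 12
te_Task 7 = (6 + 4·9 + 18)/6 = 60/6 = 10
te_Task 8 = (1 + 4·2 + 3)/6 = 12/6 = 2

Forward pass:
ES_Task 1 = 0; EF_Task 1 = 14
ES_Task 2 = 14; EF_Task 2 = 14+5 = 19
ES_Task 3 = 14; EF_Task 3 = 14+15 = 29
ES_Task 4 = 19; EF_Task 4 = 19+13 = 32
ES_Task 5 = 19; EF_Task 5 = 19+14 = 33
ES_Task 6 = 33; EF_Task 6 = 33+12 = 45
ES_Task 7 = 33; EF_Task 7 = 33+10 = 43
ES_Task 8 = max(EF_Task 3=29, EF_Task 4=32, EF_Task 6=45, EF_Task 7=43) = 45; EF_Task 8 = 45+2 = 47
Expected project duration μ = 47 weeks. Critical path: Task 1 → Task 2 → Task 5 → Task 6 → Task 8.

47 weeks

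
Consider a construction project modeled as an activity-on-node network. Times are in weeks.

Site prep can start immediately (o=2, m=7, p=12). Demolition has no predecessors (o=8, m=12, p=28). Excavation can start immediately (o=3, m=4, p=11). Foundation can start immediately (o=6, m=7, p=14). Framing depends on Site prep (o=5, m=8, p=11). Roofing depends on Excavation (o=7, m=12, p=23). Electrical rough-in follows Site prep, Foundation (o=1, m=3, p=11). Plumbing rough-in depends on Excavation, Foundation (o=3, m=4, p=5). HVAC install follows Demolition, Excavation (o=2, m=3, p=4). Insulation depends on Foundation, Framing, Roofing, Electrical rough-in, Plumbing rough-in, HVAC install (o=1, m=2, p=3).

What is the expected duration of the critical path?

20 weeks

te_Site prep = (2 + 4·7 + 12)/6 = 42/6 = 7
te_Demolition = (8 + 4·12 + 28)/6 = 84/6 = 14
te_Excavation = (3 + 4·4 + 11)/6 = 30/6 = 5
te_Foundation = (6 + 4·7 + 14)/6 = 48/6 = 8
te_Framing = (5 + 4·8 + 11)/6 = 48/6 = 8
te_Roofing = (7 + 4·12 + 23)/6 = 78/6 = 13
te_Electrical rough-in = (1 + 4·3 + 11)/6 = 24/6 = 4
te_Plumbing rough-in = (3 + 4·4 + 5)/6 = 24/6 = 4
te_HVAC install = (2 + 4·3 + 4)/6 = 18/6 = 3
te_Insulation = (1 + 4·2 + 3)/6 = 12/6 = 2

Forward pass:
ES_Site prep = 0; EF_Site prep = 7
ES_Demolition = 0; EF_Demolition = 14
ES_Excavation = 0; EF_Excavation = 5
ES_Foundation = 0; EF_Foundation = 8
ES_Framing = 7; EF_Framing = 7+8 = 15
ES_Roofing = 5; EF_Roofing = 5+13 = 18
ES_Electrical rough-in = max(EF_Site prep=7, EF_Foundation=8) = 8; EF_Electrical rough-in = 8+4 = 12
ES_Plumbing rough-in = max(EF_Excavation=5, EF_Foundation=8) = 8; EF_Plumbing rough-in = 8+4 = 12
ES_HVAC install = max(EF_Demolition=14, EF_Excavation=5) = 14; EF_HVAC install = 14+3 = 17
ES_Insulation = max(EF_Foundation=8, EF_Framing=15, EF_Roofing=18, EF_Electrical rough-in=12, EF_Plumbing rough-in=12, EF_HVAC install=17) = 18; EF_Insulation = 18+2 = 20
Expected project duration μ = 20 weeks. Critical path: Excavation → Roofing → Insulation.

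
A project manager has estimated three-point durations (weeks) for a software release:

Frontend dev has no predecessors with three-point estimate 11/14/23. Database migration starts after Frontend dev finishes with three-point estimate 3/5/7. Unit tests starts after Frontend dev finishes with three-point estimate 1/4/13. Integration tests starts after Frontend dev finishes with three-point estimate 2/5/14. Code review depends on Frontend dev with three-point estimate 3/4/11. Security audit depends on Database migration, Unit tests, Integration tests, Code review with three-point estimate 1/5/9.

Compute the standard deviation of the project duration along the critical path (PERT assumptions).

te_Frontend dev = (11 + 4·14 + 23)/6 = 90/6 = 15; σ²_Frontend dev = ((23−11)/6)² = 4.000
te_Database migration = (3 + 4·5 + 7)/6 = 30/6 = 5; σ²_Database migration = ((7−3)/6)² = 0.444
te_Unit tests = (1 + 4·4 + 13)/6 = 30/6 = 5; σ²_Unit tests = ((13−1)/6)² = 4.000
te_Integration tests = (2 + 4·5 + 14)/6 = 36/6 = 6; σ²_Integration tests = ((14−2)/6)² = 4.000
te_Code review = (3 + 4·4 + 11)/6 = 30/6 = 5; σ²_Code review = ((11−3)/6)² = 1.778
te_Security audit = (1 + 4·5 + 9)/6 = 30/6 = 5; σ²_Security audit = ((9−1)/6)² = 1.778

Forward pass:
ES_Frontend dev = 0; EF_Frontend dev = 15
ES_Database migration = 15; EF_Database migration = 15+5 = 20
ES_Unit tests = 15; EF_Unit tests = 15+5 = 20
ES_Integration tests = 15; EF_Integration tests = 15+6 = 21
ES_Code review = 15; EF_Code review = 15+5 = 20
ES_Security audit = max(EF_Database migration=20, EF_Unit tests=20, EF_Integration tests=21, EF_Code review=20) = 21; EF_Security audit = 21+5 = 26
Expected project duration μ = 26 weeks. Critical path: Frontend dev → Integration tests → Security audit.

Variance along critical path = 4.000 + 4.000 + 1.778 = 9.778
σ = √9.778 = 3.127 weeks

3.13 weeks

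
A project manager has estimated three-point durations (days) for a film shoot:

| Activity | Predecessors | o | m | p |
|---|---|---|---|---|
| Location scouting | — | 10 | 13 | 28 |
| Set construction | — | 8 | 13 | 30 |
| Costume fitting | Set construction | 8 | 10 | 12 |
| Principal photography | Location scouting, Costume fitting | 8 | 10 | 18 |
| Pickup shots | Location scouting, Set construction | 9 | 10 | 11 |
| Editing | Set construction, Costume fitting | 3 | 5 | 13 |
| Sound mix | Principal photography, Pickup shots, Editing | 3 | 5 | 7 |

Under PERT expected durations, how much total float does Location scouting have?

te_Location scouting = (10 + 4·13 + 28)/6 = 90/6 = 15
te_Set construction = (8 + 4·13 + 30)/6 = 90/6 = 15
te_Costume fitting = (8 + 4·10 + 12)/6 = 60/6 = 10
te_Principal photography = (8 + 4·10 + 18)/6 = 66/6 = 11
te_Pickup shots = (9 + 4·10 + 11)/6 = 60/6 = 10
te_Editing = (3 + 4·5 + 13)/6 = 36/6 = 6
te_Sound mix = (3 + 4·5 + 7)/6 = 30/6 = 5

Forward pass:
ES_Location scouting = 0; EF_Location scouting = 15
ES_Set construction = 0; EF_Set construction = 15
ES_Costume fitting = 15; EF_Costume fitting = 15+10 = 25
ES_Principal photography = max(EF_Location scouting=15, EF_Costume fitting=25) = 25; EF_Principal photography = 25+11 = 36
ES_Pickup shots = max(EF_Location scouting=15, EF_Set construction=15) = 15; EF_Pickup shots = 15+10 = 25
ES_Editing = max(EF_Set construction=15, EF_Costume fitting=25) = 25; EF_Editing = 25+6 = 31
ES_Sound mix = max(EF_Principal photography=36, EF_Pickup shots=25, EF_Editing=31) = 36; EF_Sound mix = 36+5 = 41
Expected project duration μ = 41 days. Critical path: Set construction → Costume fitting → Principal photography → Sound mix.

Backward pass:
LF_Sound mix = 41; LS_Sound mix = 41−5 = 36
LF_Editing = LS_Sound mix = 36; LS_Editing = 36−6 = 30
LF_Pickup shots = LS_Sound mix = 36; LS_Pickup shots = 36−10 = 26
LF_Principal photography = LS_Sound mix = 36; LS_Principal photography = 36−11 = 25
LF_Costume fitting = min(LS_Principal photography=25, LS_Editing=30) = 25; LS_Costume fitting = 25−10 = 15
LF_Set construction = min(LS_Costume fitting=15, LS_Pickup shots=26, LS_Editing=30) = 15; LS_Set construction = 15−15 = 0
LF_Location scouting = min(LS_Principal photography=25, LS_Pickup shots=26) = 25; LS_Location scouting = 25−15 = 10
Slack_Location scouting = LS_Location scouting − ES_Location scouting = 10 − 0 = 10

10 days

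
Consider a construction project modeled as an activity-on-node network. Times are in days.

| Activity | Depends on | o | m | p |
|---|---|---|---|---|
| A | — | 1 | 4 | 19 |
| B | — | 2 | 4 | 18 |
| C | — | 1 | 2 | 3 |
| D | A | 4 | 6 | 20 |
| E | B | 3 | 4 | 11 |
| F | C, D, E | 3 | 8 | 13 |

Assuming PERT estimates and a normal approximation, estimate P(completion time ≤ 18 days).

0.179

te_A = (1 + 4·4 + 19)/6 = 36/6 = 6; σ²_A = ((19−1)/6)² = 9.000
te_B = (2 + 4·4 + 18)/6 = 36/6 = 6; σ²_B = ((18−2)/6)² = 7.111
te_C = (1 + 4·2 + 3)/6 = 12/6 = 2; σ²_C = ((3−1)/6)² = 0.111
te_D = (4 + 4·6 + 20)/6 = 48/6 = 8; σ²_D = ((20−4)/6)² = 7.111
te_E = (3 + 4·4 + 11)/6 = 30/6 = 5; σ²_E = ((11−3)/6)² = 1.778
te_F = (3 + 4·8 + 13)/6 = 48/6 = 8; σ²_F = ((13−3)/6)² = 2.778

Forward pass:
ES_A = 0; EF_A = 6
ES_B = 0; EF_B = 6
ES_C = 0; EF_C = 2
ES_D = 6; EF_D = 6+8 = 14
ES_E = 6; EF_E = 6+5 = 11
ES_F = max(EF_C=2, EF_D=14, EF_E=11) = 14; EF_F = 14+8 = 22
Expected project duration μ = 22 days. Critical path: A → D → F.

Variance along critical path = 9.000 + 7.111 + 2.778 = 18.889; σ = √18.889 = 4.346 days.
Z = (18 − 22) / 4.346 = -0.920
P(T ≤ 18) = Φ(-0.920) ≈ 0.179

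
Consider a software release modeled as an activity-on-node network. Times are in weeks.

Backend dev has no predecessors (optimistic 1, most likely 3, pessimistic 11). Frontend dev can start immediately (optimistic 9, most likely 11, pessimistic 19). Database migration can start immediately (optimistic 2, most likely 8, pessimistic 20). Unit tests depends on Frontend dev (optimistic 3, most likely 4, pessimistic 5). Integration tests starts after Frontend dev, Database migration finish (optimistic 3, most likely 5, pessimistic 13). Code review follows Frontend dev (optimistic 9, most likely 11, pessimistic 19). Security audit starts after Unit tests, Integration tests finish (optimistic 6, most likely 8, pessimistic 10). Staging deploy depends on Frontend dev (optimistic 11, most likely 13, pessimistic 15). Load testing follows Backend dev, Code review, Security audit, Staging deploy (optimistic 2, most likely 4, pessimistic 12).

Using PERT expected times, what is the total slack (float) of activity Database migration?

3 weeks

te_Backend dev = (1 + 4·3 + 11)/6 = 24/6 = 4
te_Frontend dev = (9 + 4·11 + 19)/6 = 72/6 = 12
te_Database migration = (2 + 4·8 + 20)/6 = 54/6 = 9
te_Unit tests = (3 + 4·4 + 5)/6 = 24/6 = 4
te_Integration tests = (3 + 4·5 + 13)/6 = 36/6 = 6
te_Code review = (9 + 4·11 + 19)/6 = 72/6 = 12
te_Security audit = (6 + 4·8 + 10)/6 = 48/6 = 8
te_Staging deploy = (11 + 4·13 + 15)/6 = 78/6 = 13
te_Load testing = (2 + 4·4 + 12)/6 = 30/6 = 5

Forward pass:
ES_Backend dev = 0; EF_Backend dev = 4
ES_Frontend dev = 0; EF_Frontend dev = 12
ES_Database migration = 0; EF_Database migration = 9
ES_Unit tests = 12; EF_Unit tests = 12+4 = 16
ES_Integration tests = max(EF_Frontend dev=12, EF_Database migration=9) = 12; EF_Integration tests = 12+6 = 18
ES_Code review = 12; EF_Code review = 12+12 = 24
ES_Security audit = max(EF_Unit tests=16, EF_Integration tests=18) = 18; EF_Security audit = 18+8 = 26
ES_Staging deploy = 12; EF_Staging deploy = 12+13 = 25
ES_Load testing = max(EF_Backend dev=4, EF_Code review=24, EF_Security audit=26, EF_Staging deploy=25) = 26; EF_Load testing = 26+5 = 31
Expected project duration μ = 31 weeks. Critical path: Frontend dev → Integration tests → Security audit → Load testing.

Backward pass:
LF_Load testing = 31; LS_Load testing = 31−5 = 26
LF_Staging deploy = LS_Load testing = 26; LS_Staging deploy = 26−13 = 13
LF_Security audit = LS_Load testing = 26; LS_Security audit = 26−8 = 18
LF_Code review = LS_Load testing = 26; LS_Code review = 26−12 = 14
LF_Integration tests = LS_Security audit = 18; LS_Integration tests = 18−6 = 12
LF_Unit tests = LS_Security audit = 18; LS_Unit tests = 18−4 = 14
LF_Database migration = LS_Integration tests = 12; LS_Database migration = 12−9 = 3
LF_Frontend dev = min(LS_Unit tests=14, LS_Integration tests=12, LS_Code review=14, LS_Staging deploy=13) = 12; LS_Frontend dev = 12−12 = 0
LF_Backend dev = LS_Load testing = 26; LS_Backend dev = 26−4 = 22
Slack_Database migration = LS_Database migration − ES_Database migration = 3 − 0 = 3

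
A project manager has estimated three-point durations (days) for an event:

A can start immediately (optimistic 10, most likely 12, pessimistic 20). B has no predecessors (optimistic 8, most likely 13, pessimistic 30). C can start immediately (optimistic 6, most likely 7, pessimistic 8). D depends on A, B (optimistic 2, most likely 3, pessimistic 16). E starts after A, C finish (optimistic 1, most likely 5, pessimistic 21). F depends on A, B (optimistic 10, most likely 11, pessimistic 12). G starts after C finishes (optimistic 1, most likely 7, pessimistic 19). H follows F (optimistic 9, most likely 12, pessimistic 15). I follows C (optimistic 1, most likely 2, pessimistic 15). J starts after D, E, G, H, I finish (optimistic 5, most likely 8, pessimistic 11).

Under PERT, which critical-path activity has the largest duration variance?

B

te_A = (10 + 4·12 + 20)/6 = 78/6 = 13; σ²_A = ((20−10)/6)² = 2.778
te_B = (8 + 4·13 + 30)/6 = 90/6 = 15; σ²_B = ((30−8)/6)² = 13.444
te_C = (6 + 4·7 + 8)/6 = 42/6 = 7; σ²_C = ((8−6)/6)² = 0.111
te_D = (2 + 4·3 + 16)/6 = 30/6 = 5; σ²_D = ((16−2)/6)² = 5.444
te_E = (1 + 4·5 + 21)/6 = 42/6 = 7; σ²_E = ((21−1)/6)² = 11.111
te_F = (10 + 4·11 + 12)/6 = 66/6 = 11; σ²_F = ((12−10)/6)² = 0.111
te_G = (1 + 4·7 + 19)/6 = 48/6 = 8; σ²_G = ((19−1)/6)² = 9.000
te_H = (9 + 4·12 + 15)/6 = 72/6 = 12; σ²_H = ((15−9)/6)² = 1.000
te_I = (1 + 4·2 + 15)/6 = 24/6 = 4; σ²_I = ((15−1)/6)² = 5.444
te_J = (5 + 4·8 + 11)/6 = 48/6 = 8; σ²_J = ((11−5)/6)² = 1.000

Forward pass:
ES_A = 0; EF_A = 13
ES_B = 0; EF_B = 15
ES_C = 0; EF_C = 7
ES_D = max(EF_A=13, EF_B=15) = 15; EF_D = 15+5 = 20
ES_E = max(EF_A=13, EF_C=7) = 13; EF_E = 13+7 = 20
ES_F = max(EF_A=13, EF_B=15) = 15; EF_F = 15+11 = 26
ES_G = 7; EF_G = 7+8 = 15
ES_H = 26; EF_H = 26+12 = 38
ES_I = 7; EF_I = 7+4 = 11
ES_J = max(EF_D=20, EF_E=20, EF_G=15, EF_H=38, EF_I=11) = 38; EF_J = 38+8 = 46
Expected project duration μ = 46 days. Critical path: B → F → H → J.

Variances on critical path: σ²_B=13.444, σ²_F=0.111, σ²_H=1.000, σ²_J=1.000.
Largest is σ²_B = 13.444.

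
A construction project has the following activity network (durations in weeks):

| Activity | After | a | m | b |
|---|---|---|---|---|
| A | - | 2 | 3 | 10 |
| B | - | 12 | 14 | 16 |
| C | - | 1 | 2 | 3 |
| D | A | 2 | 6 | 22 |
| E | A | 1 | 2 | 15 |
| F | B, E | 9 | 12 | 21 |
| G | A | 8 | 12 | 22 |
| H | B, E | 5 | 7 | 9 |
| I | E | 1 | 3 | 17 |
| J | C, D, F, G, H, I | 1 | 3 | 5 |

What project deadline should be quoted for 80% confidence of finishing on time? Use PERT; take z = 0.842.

te_A = (2 + 4·3 + 10)/6 = 24/6 = 4; σ²_A = ((10−2)/6)² = 1.778
te_B = (12 + 4·14 + 16)/6 = 84/6 = 14; σ²_B = ((16−12)/6)² = 0.444
te_C = (1 + 4·2 + 3)/6 = 12/6 = 2; σ²_C = ((3−1)/6)² = 0.111
te_D = (2 + 4·6 + 22)/6 = 48/6 = 8; σ²_D = ((22−2)/6)² = 11.111
te_E = (1 + 4·2 + 15)/6 = 24/6 = 4; σ²_E = ((15−1)/6)² = 5.444
te_F = (9 + 4·12 + 21)/6 = 78/6 = 13; σ²_F = ((21−9)/6)² = 4.000
te_G = (8 + 4·12 + 22)/6 = 78/6 = 13; σ²_G = ((22−8)/6)² = 5.444
te_H = (5 + 4·7 + 9)/6 = 42/6 = 7; σ²_H = ((9−5)/6)² = 0.444
te_I = (1 + 4·3 + 17)/6 = 30/6 = 5; σ²_I = ((17−1)/6)² = 7.111
te_J = (1 + 4·3 + 5)/6 = 18/6 = 3; σ²_J = ((5−1)/6)² = 0.444

Forward pass:
ES_A = 0; EF_A = 4
ES_B = 0; EF_B = 14
ES_C = 0; EF_C = 2
ES_D = 4; EF_D = 4+8 = 12
ES_E = 4; EF_E = 4+4 = 8
ES_F = max(EF_B=14, EF_E=8) = 14; EF_F = 14+13 = 27
ES_G = 4; EF_G = 4+13 = 17
ES_H = max(EF_B=14, EF_E=8) = 14; EF_H = 14+7 = 21
ES_I = 8; EF_I = 8+5 = 13
ES_J = max(EF_C=2, EF_D=12, EF_F=27, EF_G=17, EF_H=21, EF_I=13) = 27; EF_J = 27+3 = 30
Expected project duration μ = 30 weeks. Critical path: B → F → J.

Variance along critical path = 0.444 + 4.000 + 0.444 = 4.889; σ = 2.211 weeks.
D = μ + z·σ = 30 + 0.842·2.211 = 31.9 weeks

31.9 weeks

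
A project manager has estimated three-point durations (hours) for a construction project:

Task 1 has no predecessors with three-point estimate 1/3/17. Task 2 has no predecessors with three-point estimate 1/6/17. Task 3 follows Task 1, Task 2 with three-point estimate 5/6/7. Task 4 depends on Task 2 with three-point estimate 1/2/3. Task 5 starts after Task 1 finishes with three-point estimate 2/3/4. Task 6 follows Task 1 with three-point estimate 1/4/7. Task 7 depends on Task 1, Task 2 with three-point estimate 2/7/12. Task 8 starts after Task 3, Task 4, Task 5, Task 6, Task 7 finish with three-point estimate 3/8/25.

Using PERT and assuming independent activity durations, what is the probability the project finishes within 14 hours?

0.019

te_Task 1 = (1 + 4·3 + 17)/6 = 30/6 = 5; σ²_Task 1 = ((17−1)/6)² = 7.111
te_Task 2 = (1 + 4·6 + 17)/6 = 42/6 = 7; σ²_Task 2 = ((17−1)/6)² = 7.111
te_Task 3 = (5 + 4·6 + 7)/6 = 36/6 = 6; σ²_Task 3 = ((7−5)/6)² = 0.111
te_Task 4 = (1 + 4·2 + 3)/6 = 12/6 = 2; σ²_Task 4 = ((3−1)/6)² = 0.111
te_Task 5 = (2 + 4·3 + 4)/6 = 18/6 = 3; σ²_Task 5 = ((4−2)/6)² = 0.111
te_Task 6 = (1 + 4·4 + 7)/6 = 24/6 = 4; σ²_Task 6 = ((7−1)/6)² = 1.000
te_Task 7 = (2 + 4·7 + 12)/6 = 42/6 = 7; σ²_Task 7 = ((12−2)/6)² = 2.778
te_Task 8 = (3 + 4·8 + 25)/6 = 60/6 = 10; σ²_Task 8 = ((25−3)/6)² = 13.444

Forward pass:
ES_Task 1 = 0; EF_Task 1 = 5
ES_Task 2 = 0; EF_Task 2 = 7
ES_Task 3 = max(EF_Task 1=5, EF_Task 2=7) = 7; EF_Task 3 = 7+6 = 13
ES_Task 4 = 7; EF_Task 4 = 7+2 = 9
ES_Task 5 = 5; EF_Task 5 = 5+3 = 8
ES_Task 6 = 5; EF_Task 6 = 5+4 = 9
ES_Task 7 = max(EF_Task 1=5, EF_Task 2=7) = 7; EF_Task 7 = 7+7 = 14
ES_Task 8 = max(EF_Task 3=13, EF_Task 4=9, EF_Task 5=8, EF_Task 6=9, EF_Task 7=14) = 14; EF_Task 8 = 14+10 = 24
Expected project duration μ = 24 hours. Critical path: Task 2 → Task 7 → Task 8.

Variance along critical path = 7.111 + 2.778 + 13.444 = 23.333; σ = √23.333 = 4.830 hours.
Z = (14 − 24) / 4.830 = -2.070
P(T ≤ 14) = Φ(-2.070) ≈ 0.019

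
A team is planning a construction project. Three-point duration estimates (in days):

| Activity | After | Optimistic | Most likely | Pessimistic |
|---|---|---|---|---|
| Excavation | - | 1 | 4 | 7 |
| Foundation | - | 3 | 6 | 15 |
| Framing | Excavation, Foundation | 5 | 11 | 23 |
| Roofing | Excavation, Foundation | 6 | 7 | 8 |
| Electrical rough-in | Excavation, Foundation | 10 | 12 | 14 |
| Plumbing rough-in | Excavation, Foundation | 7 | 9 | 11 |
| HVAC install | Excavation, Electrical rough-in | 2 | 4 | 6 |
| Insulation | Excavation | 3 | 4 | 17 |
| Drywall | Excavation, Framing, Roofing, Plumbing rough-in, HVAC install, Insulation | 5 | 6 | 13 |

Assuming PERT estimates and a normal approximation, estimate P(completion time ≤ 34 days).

0.939

te_Excavation = (1 + 4·4 + 7)/6 = 24/6 = 4; σ²_Excavation = ((7−1)/6)² = 1.000
te_Foundation = (3 + 4·6 + 15)/6 = 42/6 = 7; σ²_Foundation = ((15−3)/6)² = 4.000
te_Framing = (5 + 4·11 + 23)/6 = 72/6 = 12; σ²_Framing = ((23−5)/6)² = 9.000
te_Roofing = (6 + 4·7 + 8)/6 = 42/6 = 7; σ²_Roofing = ((8−6)/6)² = 0.111
te_Electrical rough-in = (10 + 4·12 + 14)/6 = 72/6 = 12; σ²_Electrical rough-in = ((14−10)/6)² = 0.444
te_Plumbing rough-in = (7 + 4·9 + 11)/6 = 54/6 = 9; σ²_Plumbing rough-in = ((11−7)/6)² = 0.444
te_HVAC install = (2 + 4·4 + 6)/6 = 24/6 = 4; σ²_HVAC install = ((6−2)/6)² = 0.444
te_Insulation = (3 + 4·4 + 17)/6 = 36/6 = 6; σ²_Insulation = ((17−3)/6)² = 5.444
te_Drywall = (5 + 4·6 + 13)/6 = 42/6 = 7; σ²_Drywall = ((13−5)/6)² = 1.778

Forward pass:
ES_Excavation = 0; EF_Excavation = 4
ES_Foundation = 0; EF_Foundation = 7
ES_Framing = max(EF_Excavation=4, EF_Foundation=7) = 7; EF_Framing = 7+12 = 19
ES_Roofing = max(EF_Excavation=4, EF_Foundation=7) = 7; EF_Roofing = 7+7 = 14
ES_Electrical rough-in = max(EF_Excavation=4, EF_Foundation=7) = 7; EF_Electrical rough-in = 7+12 = 19
ES_Plumbing rough-in = max(EF_Excavation=4, EF_Foundation=7) = 7; EF_Plumbing rough-in = 7+9 = 16
ES_HVAC install = max(EF_Excavation=4, EF_Electrical rough-in=19) = 19; EF_HVAC install = 19+4 = 23
ES_Insulation = 4; EF_Insulation = 4+6 = 10
ES_Drywall = max(EF_Excavation=4, EF_Framing=19, EF_Roofing=14, EF_Plumbing rough-in=16, EF_HVAC install=23, EF_Insulation=10) = 23; EF_Drywall = 23+7 = 30
Expected project duration μ = 30 days. Critical path: Foundation → Electrical rough-in → HVAC install → Drywall.

Variance along critical path = 4.000 + 0.444 + 0.444 + 1.778 = 6.667; σ = √6.667 = 2.582 days.
Z = (34 − 30) / 2.582 = 1.549
P(T ≤ 34) = Φ(1.549) ≈ 0.939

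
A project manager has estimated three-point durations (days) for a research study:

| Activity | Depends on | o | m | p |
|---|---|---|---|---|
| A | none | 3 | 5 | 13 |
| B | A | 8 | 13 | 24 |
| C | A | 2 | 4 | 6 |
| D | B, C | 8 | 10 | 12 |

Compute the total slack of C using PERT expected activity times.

10 days

te_A = (3 + 4·5 + 13)/6 = 36/6 = 6
te_B = (8 + 4·13 + 24)/6 = 84/6 = 14
te_C = (2 + 4·4 + 6)/6 = 24/6 = 4
te_D = (8 + 4·10 + 12)/6 = 60/6 = 10

Forward pass:
ES_A = 0; EF_A = 6
ES_B = 6; EF_B = 6+14 = 20
ES_C = 6; EF_C = 6+4 = 10
ES_D = max(EF_B=20, EF_C=10) = 20; EF_D = 20+10 = 30
Expected project duration μ = 30 days. Critical path: A → B → D.

Backward pass:
LF_D = 30; LS_D = 30−10 = 20
LF_C = LS_D = 20; LS_C = 20−4 = 16
LF_B = LS_D = 20; LS_B = 20−14 = 6
LF_A = min(LS_B=6, LS_C=16) = 6; LS_A = 6−6 = 0
Slack_C = LS_C − ES_C = 16 − 6 = 10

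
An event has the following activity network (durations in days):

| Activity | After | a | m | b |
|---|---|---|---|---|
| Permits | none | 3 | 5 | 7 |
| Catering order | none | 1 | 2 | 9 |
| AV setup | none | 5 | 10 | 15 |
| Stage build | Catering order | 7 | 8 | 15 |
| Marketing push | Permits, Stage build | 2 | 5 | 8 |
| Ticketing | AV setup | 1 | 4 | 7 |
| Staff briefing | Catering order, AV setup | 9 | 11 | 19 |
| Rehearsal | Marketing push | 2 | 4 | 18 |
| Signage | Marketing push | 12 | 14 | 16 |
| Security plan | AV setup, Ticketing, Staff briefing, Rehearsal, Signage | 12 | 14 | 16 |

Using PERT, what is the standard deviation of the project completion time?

te_Permits = (3 + 4·5 + 7)/6 = 30/6 = 5; σ²_Permits = ((7−3)/6)² = 0.444
te_Catering order = (1 + 4·2 + 9)/6 = 18/6 = 3; σ²_Catering order = ((9−1)/6)² = 1.778
te_AV setup = (5 + 4·10 + 15)/6 = 60/6 = 10; σ²_AV setup = ((15−5)/6)² = 2.778
te_Stage build = (7 + 4·8 + 15)/6 = 54/6 = 9; σ²_Stage build = ((15−7)/6)² = 1.778
te_Marketing push = (2 + 4·5 + 8)/6 = 30/6 = 5; σ²_Marketing push = ((8−2)/6)² = 1.000
te_Ticketing = (1 + 4·4 + 7)/6 = 24/6 = 4; σ²_Ticketing = ((7−1)/6)² = 1.000
te_Staff briefing = (9 + 4·11 + 19)/6 = 72/6 = 12; σ²_Staff briefing = ((19−9)/6)² = 2.778
te_Rehearsal = (2 + 4·4 + 18)/6 = 36/6 = 6; σ²_Rehearsal = ((18−2)/6)² = 7.111
te_Signage = (12 + 4·14 + 16)/6 = 84/6 = 14; σ²_Signage = ((16−12)/6)² = 0.444
te_Security plan = (12 + 4·14 + 16)/6 = 84/6 = 14; σ²_Security plan = ((16−12)/6)² = 0.444

Forward pass:
ES_Permits = 0; EF_Permits = 5
ES_Catering order = 0; EF_Catering order = 3
ES_AV setup = 0; EF_AV setup = 10
ES_Stage build = 3; EF_Stage build = 3+9 = 12
ES_Marketing push = max(EF_Permits=5, EF_Stage build=12) = 12; EF_Marketing push = 12+5 = 17
ES_Ticketing = 10; EF_Ticketing = 10+4 = 14
ES_Staff briefing = max(EF_Catering order=3, EF_AV setup=10) = 10; EF_Staff briefing = 10+12 = 22
ES_Rehearsal = 17; EF_Rehearsal = 17+6 = 23
ES_Signage = 17; EF_Signage = 17+14 = 31
ES_Security plan = max(EF_AV setup=10, EF_Ticketing=14, EF_Staff briefing=22, EF_Rehearsal=23, EF_Signage=31) = 31; EF_Security plan = 31+14 = 45
Expected project duration μ = 45 days. Critical path: Catering order → Stage build → Marketing push → Signage → Security plan.

Variance along critical path = 1.778 + 1.778 + 1.000 + 0.444 + 0.444 = 5.444
σ = √5.444 = 2.333 days

2.33 days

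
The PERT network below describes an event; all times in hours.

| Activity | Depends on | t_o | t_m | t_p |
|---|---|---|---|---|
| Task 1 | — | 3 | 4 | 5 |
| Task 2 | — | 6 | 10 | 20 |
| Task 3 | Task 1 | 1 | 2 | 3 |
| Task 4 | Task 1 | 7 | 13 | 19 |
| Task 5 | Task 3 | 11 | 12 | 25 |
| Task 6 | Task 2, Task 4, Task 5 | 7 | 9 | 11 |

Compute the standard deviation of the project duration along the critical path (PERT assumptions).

te_Task 1 = (3 + 4·4 + 5)/6 = 24/6 = 4; σ²_Task 1 = ((5−3)/6)² = 0.111
te_Task 2 = (6 + 4·10 + 20)/6 = 66/6 = 11; σ²_Task 2 = ((20−6)/6)² = 5.444
te_Task 3 = (1 + 4·2 + 3)/6 = 12/6 = 2; σ²_Task 3 = ((3−1)/6)² = 0.111
te_Task 4 = (7 + 4·13 + 19)/6 = 78/6 = 13; σ²_Task 4 = ((19−7)/6)² = 4.000
te_Task 5 = (11 + 4·12 + 25)/6 = 84/6 = 14; σ²_Task 5 = ((25−11)/6)² = 5.444
te_Task 6 = (7 + 4·9 + 11)/6 = 54/6 = 9; σ²_Task 6 = ((11−7)/6)² = 0.444

Forward pass:
ES_Task 1 = 0; EF_Task 1 = 4
ES_Task 2 = 0; EF_Task 2 = 11
ES_Task 3 = 4; EF_Task 3 = 4+2 = 6
ES_Task 4 = 4; EF_Task 4 = 4+13 = 17
ES_Task 5 = 6; EF_Task 5 = 6+14 = 20
ES_Task 6 = max(EF_Task 2=11, EF_Task 4=17, EF_Task 5=20) = 20; EF_Task 6 = 20+9 = 29
Expected project duration μ = 29 hours. Critical path: Task 1 → Task 3 → Task 5 → Task 6.

Variance along critical path = 0.111 + 0.111 + 5.444 + 0.444 = 6.111
σ = √6.111 = 2.472 hours

2.47 hours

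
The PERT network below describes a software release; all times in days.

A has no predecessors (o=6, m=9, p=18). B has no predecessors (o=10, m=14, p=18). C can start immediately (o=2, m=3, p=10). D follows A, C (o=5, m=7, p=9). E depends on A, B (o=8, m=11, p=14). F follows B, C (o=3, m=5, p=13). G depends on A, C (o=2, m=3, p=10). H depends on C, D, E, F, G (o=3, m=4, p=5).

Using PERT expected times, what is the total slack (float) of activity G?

te_A = (6 + 4·9 + 18)/6 = 60/6 = 10
te_B = (10 + 4·14 + 18)/6 = 84/6 = 14
te_C = (2 + 4·3 + 10)/6 = 24/6 = 4
te_D = (5 + 4·7 + 9)/6 = 42/6 = 7
te_E = (8 + 4·11 + 14)/6 = 66/6 = 11
te_F = (3 + 4·5 + 13)/6 = 36/6 = 6
te_G = (2 + 4·3 + 10)/6 = 24/6 = 4
te_H = (3 + 4·4 + 5)/6 = 24/6 = 4

Forward pass:
ES_A = 0; EF_A = 10
ES_B = 0; EF_B = 14
ES_C = 0; EF_C = 4
ES_D = max(EF_A=10, EF_C=4) = 10; EF_D = 10+7 = 17
ES_E = max(EF_A=10, EF_B=14) = 14; EF_E = 14+11 = 25
ES_F = max(EF_B=14, EF_C=4) = 14; EF_F = 14+6 = 20
ES_G = max(EF_A=10, EF_C=4) = 10; EF_G = 10+4 = 14
ES_H = max(EF_C=4, EF_D=17, EF_E=25, EF_F=20, EF_G=14) = 25; EF_H = 25+4 = 29
Expected project duration μ = 29 days. Critical path: B → E → H.

Backward pass:
LF_H = 29; LS_H = 29−4 = 25
LF_G = LS_H = 25; LS_G = 25−4 = 21
LF_F = LS_H = 25; LS_F = 25−6 = 19
LF_E = LS_H = 25; LS_E = 25−11 = 14
LF_D = LS_H = 25; LS_D = 25−7 = 18
LF_C = min(LS_D=18, LS_F=19, LS_G=21, LS_H=25) = 18; LS_C = 18−4 = 14
LF_B = min(LS_E=14, LS_F=19) = 14; LS_B = 14−14 = 0
LF_A = min(LS_D=18, LS_E=14, LS_G=21) = 14; LS_A = 14−10 = 4
Slack_G = LS_G − ES_G = 21 − 10 = 11

11 days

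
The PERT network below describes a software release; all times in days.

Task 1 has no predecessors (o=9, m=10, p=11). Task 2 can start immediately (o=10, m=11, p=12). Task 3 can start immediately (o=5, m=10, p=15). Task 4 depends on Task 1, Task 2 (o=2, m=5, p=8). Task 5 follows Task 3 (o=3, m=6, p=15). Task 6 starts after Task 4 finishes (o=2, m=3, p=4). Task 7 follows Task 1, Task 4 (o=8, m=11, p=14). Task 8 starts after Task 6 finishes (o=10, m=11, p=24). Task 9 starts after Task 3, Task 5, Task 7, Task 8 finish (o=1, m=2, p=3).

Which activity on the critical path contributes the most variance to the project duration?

Task 8

te_Task 1 = (9 + 4·10 + 11)/6 = 60/6 = 10; σ²_Task 1 = ((11−9)/6)² = 0.111
te_Task 2 = (10 + 4·11 + 12)/6 = 66/6 = 11; σ²_Task 2 = ((12−10)/6)² = 0.111
te_Task 3 = (5 + 4·10 + 15)/6 = 60/6 = 10; σ²_Task 3 = ((15−5)/6)² = 2.778
te_Task 4 = (2 + 4·5 + 8)/6 = 30/6 = 5; σ²_Task 4 = ((8−2)/6)² = 1.000
te_Task 5 = (3 + 4·6 + 15)/6 = 42/6 = 7; σ²_Task 5 = ((15−3)/6)² = 4.000
te_Task 6 = (2 + 4·3 + 4)/6 = 18/6 = 3; σ²_Task 6 = ((4−2)/6)² = 0.111
te_Task 7 = (8 + 4·11 + 14)/6 = 66/6 = 11; σ²_Task 7 = ((14−8)/6)² = 1.000
te_Task 8 = (10 + 4·11 + 24)/6 = 78/6 = 13; σ²_Task 8 = ((24−10)/6)² = 5.444
te_Task 9 = (1 + 4·2 + 3)/6 = 12/6 = 2; σ²_Task 9 = ((3−1)/6)² = 0.111

Forward pass:
ES_Task 1 = 0; EF_Task 1 = 10
ES_Task 2 = 0; EF_Task 2 = 11
ES_Task 3 = 0; EF_Task 3 = 10
ES_Task 4 = max(EF_Task 1=10, EF_Task 2=11) = 11; EF_Task 4 = 11+5 = 16
ES_Task 5 = 10; EF_Task 5 = 10+7 = 17
ES_Task 6 = 16; EF_Task 6 = 16+3 = 19
ES_Task 7 = max(EF_Task 1=10, EF_Task 4=16) = 16; EF_Task 7 = 16+11 = 27
ES_Task 8 = 19; EF_Task 8 = 19+13 = 32
ES_Task 9 = max(EF_Task 3=10, EF_Task 5=17, EF_Task 7=27, EF_Task 8=32) = 32; EF_Task 9 = 32+2 = 34
Expected project duration μ = 34 days. Critical path: Task 2 → Task 4 → Task 6 → Task 8 → Task 9.

Variances on critical path: σ²_Task 2=0.111, σ²_Task 4=1.000, σ²_Task 6=0.111, σ²_Task 8=5.444, σ²_Task 9=0.111.
Largest is σ²_Task 8 = 5.444.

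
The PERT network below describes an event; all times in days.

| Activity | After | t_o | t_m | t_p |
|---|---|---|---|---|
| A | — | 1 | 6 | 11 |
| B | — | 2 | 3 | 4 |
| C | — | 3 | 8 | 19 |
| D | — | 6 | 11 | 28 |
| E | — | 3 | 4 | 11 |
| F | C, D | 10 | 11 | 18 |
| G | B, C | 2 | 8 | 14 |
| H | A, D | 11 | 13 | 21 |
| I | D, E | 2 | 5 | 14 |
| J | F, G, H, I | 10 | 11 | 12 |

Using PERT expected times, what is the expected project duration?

38 days

te_A = (1 + 4·6 + 11)/6 = 36/6 = 6
te_B = (2 + 4·3 + 4)/6 = 18/6 = 3
te_C = (3 + 4·8 + 19)/6 = 54/6 = 9
te_D = (6 + 4·11 + 28)/6 = 78/6 = 13
te_E = (3 + 4·4 + 11)/6 = 30/6 = 5
te_F = (10 + 4·11 + 18)/6 = 72/6 = 12
te_G = (2 + 4·8 + 14)/6 = 48/6 = 8
te_H = (11 + 4·13 + 21)/6 = 84/6 = 14
te_I = (2 + 4·5 + 14)/6 = 36/6 = 6
te_J = (10 + 4·11 + 12)/6 = 66/6 = 11

Forward pass:
ES_A = 0; EF_A = 6
ES_B = 0; EF_B = 3
ES_C = 0; EF_C = 9
ES_D = 0; EF_D = 13
ES_E = 0; EF_E = 5
ES_F = max(EF_C=9, EF_D=13) = 13; EF_F = 13+12 = 25
ES_G = max(EF_B=3, EF_C=9) = 9; EF_G = 9+8 = 17
ES_H = max(EF_A=6, EF_D=13) = 13; EF_H = 13+14 = 27
ES_I = max(EF_D=13, EF_E=5) = 13; EF_I = 13+6 = 19
ES_J = max(EF_F=25, EF_G=17, EF_H=27, EF_I=19) = 27; EF_J = 27+11 = 38
Expected project duration μ = 38 days. Critical path: D → H → J.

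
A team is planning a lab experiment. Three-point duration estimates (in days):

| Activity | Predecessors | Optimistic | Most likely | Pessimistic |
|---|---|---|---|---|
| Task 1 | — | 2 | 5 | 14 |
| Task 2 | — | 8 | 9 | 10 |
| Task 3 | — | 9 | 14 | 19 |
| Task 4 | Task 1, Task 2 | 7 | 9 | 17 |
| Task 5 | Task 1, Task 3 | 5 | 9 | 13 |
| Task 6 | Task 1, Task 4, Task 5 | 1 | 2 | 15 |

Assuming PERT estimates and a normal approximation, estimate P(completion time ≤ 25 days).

0.264

te_Task 1 = (2 + 4·5 + 14)/6 = 36/6 = 6; σ²_Task 1 = ((14−2)/6)² = 4.000
te_Task 2 = (8 + 4·9 + 10)/6 = 54/6 = 9; σ²_Task 2 = ((10−8)/6)² = 0.111
te_Task 3 = (9 + 4·14 + 19)/6 = 84/6 = 14; σ²_Task 3 = ((19−9)/6)² = 2.778
te_Task 4 = (7 + 4·9 + 17)/6 = 60/6 = 10; σ²_Task 4 = ((17−7)/6)² = 2.778
te_Task 5 = (5 + 4·9 + 13)/6 = 54/6 = 9; σ²_Task 5 = ((13−5)/6)² = 1.778
te_Task 6 = (1 + 4·2 + 15)/6 = 24/6 = 4; σ²_Task 6 = ((15−1)/6)² = 5.444

Forward pass:
ES_Task 1 = 0; EF_Task 1 = 6
ES_Task 2 = 0; EF_Task 2 = 9
ES_Task 3 = 0; EF_Task 3 = 14
ES_Task 4 = max(EF_Task 1=6, EF_Task 2=9) = 9; EF_Task 4 = 9+10 = 19
ES_Task 5 = max(EF_Task 1=6, EF_Task 3=14) = 14; EF_Task 5 = 14+9 = 23
ES_Task 6 = max(EF_Task 1=6, EF_Task 4=19, EF_Task 5=23) = 23; EF_Task 6 = 23+4 = 27
Expected project duration μ = 27 days. Critical path: Task 3 → Task 5 → Task 6.

Variance along critical path = 2.778 + 1.778 + 5.444 = 10.000; σ = √10.000 = 3.162 days.
Z = (25 − 27) / 3.162 = -0.632
P(T ≤ 25) = Φ(-0.632) ≈ 0.264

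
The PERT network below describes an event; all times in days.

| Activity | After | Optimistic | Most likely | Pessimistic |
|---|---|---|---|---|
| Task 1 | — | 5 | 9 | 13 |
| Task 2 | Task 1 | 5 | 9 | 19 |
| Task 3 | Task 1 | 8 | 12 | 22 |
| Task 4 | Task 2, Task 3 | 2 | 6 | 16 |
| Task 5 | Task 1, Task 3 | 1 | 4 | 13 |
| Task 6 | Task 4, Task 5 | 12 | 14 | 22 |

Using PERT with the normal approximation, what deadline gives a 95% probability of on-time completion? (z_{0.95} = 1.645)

te_Task 1 = (5 + 4·9 + 13)/6 = 54/6 = 9; σ²_Task 1 = ((13−5)/6)² = 1.778
te_Task 2 = (5 + 4·9 + 19)/6 = 60/6 = 10; σ²_Task 2 = ((19−5)/6)² = 5.444
te_Task 3 = (8 + 4·12 + 22)/6 = 78/6 = 13; σ²_Task 3 = ((22−8)/6)² = 5.444
te_Task 4 = (2 + 4·6 + 16)/6 = 42/6 = 7; σ²_Task 4 = ((16−2)/6)² = 5.444
te_Task 5 = (1 + 4·4 + 13)/6 = 30/6 = 5; σ²_Task 5 = ((13−1)/6)² = 4.000
te_Task 6 = (12 + 4·14 + 22)/6 = 90/6 = 15; σ²_Task 6 = ((22−12)/6)² = 2.778

Forward pass:
ES_Task 1 = 0; EF_Task 1 = 9
ES_Task 2 = 9; EF_Task 2 = 9+10 = 19
ES_Task 3 = 9; EF_Task 3 = 9+13 = 22
ES_Task 4 = max(EF_Task 2=19, EF_Task 3=22) = 22; EF_Task 4 = 22+7 = 29
ES_Task 5 = max(EF_Task 1=9, EF_Task 3=22) = 22; EF_Task 5 = 22+5 = 27
ES_Task 6 = max(EF_Task 4=29, EF_Task 5=27) = 29; EF_Task 6 = 29+15 = 44
Expected project duration μ = 44 days. Critical path: Task 1 → Task 3 → Task 4 → Task 6.

Variance along critical path = 1.778 + 5.444 + 5.444 + 2.778 = 15.444; σ = 3.930 days.
D = μ + z·σ = 44 + 1.645·3.930 = 50.5 days

50.5 days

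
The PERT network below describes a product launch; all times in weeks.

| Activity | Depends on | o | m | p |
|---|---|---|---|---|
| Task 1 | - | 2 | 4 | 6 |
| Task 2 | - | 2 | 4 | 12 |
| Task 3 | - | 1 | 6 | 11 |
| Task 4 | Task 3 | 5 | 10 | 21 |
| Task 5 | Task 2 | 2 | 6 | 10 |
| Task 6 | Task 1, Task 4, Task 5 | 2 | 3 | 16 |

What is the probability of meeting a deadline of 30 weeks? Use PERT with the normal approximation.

te_Task 1 = (2 + 4·4 + 6)/6 = 24/6 = 4; σ²_Task 1 = ((6−2)/6)² = 0.444
te_Task 2 = (2 + 4·4 + 12)/6 = 30/6 = 5; σ²_Task 2 = ((12−2)/6)² = 2.778
te_Task 3 = (1 + 4·6 + 11)/6 = 36/6 = 6; σ²_Task 3 = ((11−1)/6)² = 2.778
te_Task 4 = (5 + 4·10 + 21)/6 = 66/6 = 11; σ²_Task 4 = ((21−5)/6)² = 7.111
te_Task 5 = (2 + 4·6 + 10)/6 = 36/6 = 6; σ²_Task 5 = ((10−2)/6)² = 1.778
te_Task 6 = (2 + 4·3 + 16)/6 = 30/6 = 5; σ²_Task 6 = ((16−2)/6)² = 5.444

Forward pass:
ES_Task 1 = 0; EF_Task 1 = 4
ES_Task 2 = 0; EF_Task 2 = 5
ES_Task 3 = 0; EF_Task 3 = 6
ES_Task 4 = 6; EF_Task 4 = 6+11 = 17
ES_Task 5 = 5; EF_Task 5 = 5+6 = 11
ES_Task 6 = max(EF_Task 1=4, EF_Task 4=17, EF_Task 5=11) = 17; EF_Task 6 = 17+5 = 22
Expected project duration μ = 22 weeks. Critical path: Task 3 → Task 4 → Task 6.

Variance along critical path = 2.778 + 7.111 + 5.444 = 15.333; σ = √15.333 = 3.916 weeks.
Z = (30 − 22) / 3.916 = 2.043
P(T ≤ 30) = Φ(2.043) ≈ 0.979

0.979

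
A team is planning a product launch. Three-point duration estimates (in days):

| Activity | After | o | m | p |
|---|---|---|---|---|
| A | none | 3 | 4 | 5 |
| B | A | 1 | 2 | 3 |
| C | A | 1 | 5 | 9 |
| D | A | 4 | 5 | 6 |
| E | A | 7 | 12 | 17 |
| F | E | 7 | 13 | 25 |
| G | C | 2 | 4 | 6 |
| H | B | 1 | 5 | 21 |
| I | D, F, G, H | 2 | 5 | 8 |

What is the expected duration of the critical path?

35 days

te_A = (3 + 4·4 + 5)/6 = 24/6 = 4
te_B = (1 + 4·2 + 3)/6 = 12/6 = 2
te_C = (1 + 4·5 + 9)/6 = 30/6 = 5
te_D = (4 + 4·5 + 6)/6 = 30/6 = 5
te_E = (7 + 4·12 + 17)/6 = 72/6 = 12
te_F = (7 + 4·13 + 25)/6 = 84/6 = 14
te_G = (2 + 4·4 + 6)/6 = 24/6 = 4
te_H = (1 + 4·5 + 21)/6 = 42/6 = 7
te_I = (2 + 4·5 + 8)/6 = 30/6 = 5

Forward pass:
ES_A = 0; EF_A = 4
ES_B = 4; EF_B = 4+2 = 6
ES_C = 4; EF_C = 4+5 = 9
ES_D = 4; EF_D = 4+5 = 9
ES_E = 4; EF_E = 4+12 = 16
ES_F = 16; EF_F = 16+14 = 30
ES_G = 9; EF_G = 9+4 = 13
ES_H = 6; EF_H = 6+7 = 13
ES_I = max(EF_D=9, EF_F=30, EF_G=13, EF_H=13) = 30; EF_I = 30+5 = 35
Expected project duration μ = 35 days. Critical path: A → E → F → I.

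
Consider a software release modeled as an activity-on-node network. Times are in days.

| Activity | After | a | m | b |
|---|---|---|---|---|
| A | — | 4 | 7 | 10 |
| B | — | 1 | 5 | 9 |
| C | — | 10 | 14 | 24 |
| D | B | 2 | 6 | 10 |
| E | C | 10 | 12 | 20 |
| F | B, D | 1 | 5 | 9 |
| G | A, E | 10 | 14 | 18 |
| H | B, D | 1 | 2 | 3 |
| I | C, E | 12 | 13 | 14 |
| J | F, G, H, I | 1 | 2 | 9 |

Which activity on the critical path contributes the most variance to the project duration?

te_A = (4 + 4·7 + 10)/6 = 42/6 = 7; σ²_A = ((10−4)/6)² = 1.000
te_B = (1 + 4·5 + 9)/6 = 30/6 = 5; σ²_B = ((9−1)/6)² = 1.778
te_C = (10 + 4·14 + 24)/6 = 90/6 = 15; σ²_C = ((24−10)/6)² = 5.444
te_D = (2 + 4·6 + 10)/6 = 36/6 = 6; σ²_D = ((10−2)/6)² = 1.778
te_E = (10 + 4·12 + 20)/6 = 78/6 = 13; σ²_E = ((20−10)/6)² = 2.778
te_F = (1 + 4·5 + 9)/6 = 30/6 = 5; σ²_F = ((9−1)/6)² = 1.778
te_G = (10 + 4·14 + 18)/6 = 84/6 = 14; σ²_G = ((18−10)/6)² = 1.778
te_H = (1 + 4·2 + 3)/6 = 12/6 = 2; σ²_H = ((3−1)/6)² = 0.111
te_I = (12 + 4·13 + 14)/6 = 78/6 = 13; σ²_I = ((14−12)/6)² = 0.111
te_J = (1 + 4·2 + 9)/6 = 18/6 = 3; σ²_J = ((9−1)/6)² = 1.778

Forward pass:
ES_A = 0; EF_A = 7
ES_B = 0; EF_B = 5
ES_C = 0; EF_C = 15
ES_D = 5; EF_D = 5+6 = 11
ES_E = 15; EF_E = 15+13 = 28
ES_F = max(EF_B=5, EF_D=11) = 11; EF_F = 11+5 = 16
ES_G = max(EF_A=7, EF_E=28) = 28; EF_G = 28+14 = 42
ES_H = max(EF_B=5, EF_D=11) = 11; EF_H = 11+2 = 13
ES_I = max(EF_C=15, EF_E=28) = 28; EF_I = 28+13 = 41
ES_J = max(EF_F=16, EF_G=42, EF_H=13, EF_I=41) = 42; EF_J = 42+3 = 45
Expected project duration μ = 45 days. Critical path: C → E → G → J.

Variances on critical path: σ²_C=5.444, σ²_E=2.778, σ²_G=1.778, σ²_J=1.778.
Largest is σ²_C = 5.444.

C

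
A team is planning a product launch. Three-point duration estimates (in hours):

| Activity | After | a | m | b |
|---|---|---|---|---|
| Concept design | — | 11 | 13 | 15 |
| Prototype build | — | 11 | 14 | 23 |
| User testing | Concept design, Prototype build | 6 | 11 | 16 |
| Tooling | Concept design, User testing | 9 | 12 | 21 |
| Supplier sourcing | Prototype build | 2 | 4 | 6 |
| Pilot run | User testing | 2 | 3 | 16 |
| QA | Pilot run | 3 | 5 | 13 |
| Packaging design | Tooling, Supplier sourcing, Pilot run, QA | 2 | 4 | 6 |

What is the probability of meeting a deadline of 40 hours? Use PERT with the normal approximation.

te_Concept design = (11 + 4·13 + 15)/6 = 78/6 = 13; σ²_Concept design = ((15−11)/6)² = 0.444
te_Prototype build = (11 + 4·14 + 23)/6 = 90/6 = 15; σ²_Prototype build = ((23−11)/6)² = 4.000
te_User testing = (6 + 4·11 + 16)/6 = 66/6 = 11; σ²_User testing = ((16−6)/6)² = 2.778
te_Tooling = (9 + 4·12 + 21)/6 = 78/6 = 13; σ²_Tooling = ((21−9)/6)² = 4.000
te_Supplier sourcing = (2 + 4·4 + 6)/6 = 24/6 = 4; σ²_Supplier sourcing = ((6−2)/6)² = 0.444
te_Pilot run = (2 + 4·3 + 16)/6 = 30/6 = 5; σ²_Pilot run = ((16−2)/6)² = 5.444
te_QA = (3 + 4·5 + 13)/6 = 36/6 = 6; σ²_QA = ((13−3)/6)² = 2.778
te_Packaging design = (2 + 4·4 + 6)/6 = 24/6 = 4; σ²_Packaging design = ((6−2)/6)² = 0.444

Forward pass:
ES_Concept design = 0; EF_Concept design = 13
ES_Prototype build = 0; EF_Prototype build = 15
ES_User testing = max(EF_Concept design=13, EF_Prototype build=15) = 15; EF_User testing = 15+11 = 26
ES_Tooling = max(EF_Concept design=13, EF_User testing=26) = 26; EF_Tooling = 26+13 = 39
ES_Supplier sourcing = 15; EF_Supplier sourcing = 15+4 = 19
ES_Pilot run = 26; EF_Pilot run = 26+5 = 31
ES_QA = 31; EF_QA = 31+6 = 37
ES_Packaging design = max(EF_Tooling=39, EF_Supplier sourcing=19, EF_Pilot run=31, EF_QA=37) = 39; EF_Packaging design = 39+4 = 43
Expected project duration μ = 43 hours. Critical path: Prototype build → User testing → Tooling → Packaging design.

Variance along critical path = 4.000 + 2.778 + 4.000 + 0.444 = 11.222; σ = √11.222 = 3.350 hours.
Z = (40 − 43) / 3.350 = -0.896
P(T ≤ 40) = Φ(-0.896) ≈ 0.185

0.185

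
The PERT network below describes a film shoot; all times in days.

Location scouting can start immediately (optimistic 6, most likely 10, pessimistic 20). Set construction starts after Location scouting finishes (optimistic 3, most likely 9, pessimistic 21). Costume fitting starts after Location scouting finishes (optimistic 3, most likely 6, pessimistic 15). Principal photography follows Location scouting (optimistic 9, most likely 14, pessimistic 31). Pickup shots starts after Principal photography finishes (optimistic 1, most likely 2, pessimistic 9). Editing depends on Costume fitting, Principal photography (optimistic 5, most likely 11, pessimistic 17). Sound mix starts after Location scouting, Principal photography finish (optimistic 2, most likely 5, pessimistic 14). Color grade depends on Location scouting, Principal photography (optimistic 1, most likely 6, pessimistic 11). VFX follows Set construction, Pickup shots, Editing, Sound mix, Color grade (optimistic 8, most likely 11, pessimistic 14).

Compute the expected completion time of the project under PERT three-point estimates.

49 days

te_Location scouting = (6 + 4·10 + 20)/6 = 66/6 = 11
te_Set construction = (3 + 4·9 + 21)/6 = 60/6 = 10
te_Costume fitting = (3 + 4·6 + 15)/6 = 42/6 = 7
te_Principal photography = (9 + 4·14 + 31)/6 = 96/6 = 16
te_Pickup shots = (1 + 4·2 + 9)/6 = 18/6 = 3
te_Editing = (5 + 4·11 + 17)/6 = 66/6 = 11
te_Sound mix = (2 + 4·5 + 14)/6 = 36/6 = 6
te_Color grade = (1 + 4·6 + 11)/6 = 36/6 = 6
te_VFX = (8 + 4·11 + 14)/6 = 66/6 = 11

Forward pass:
ES_Location scouting = 0; EF_Location scouting = 11
ES_Set construction = 11; EF_Set construction = 11+10 = 21
ES_Costume fitting = 11; EF_Costume fitting = 11+7 = 18
ES_Principal photography = 11; EF_Principal photography = 11+16 = 27
ES_Pickup shots = 27; EF_Pickup shots = 27+3 = 30
ES_Editing = max(EF_Costume fitting=18, EF_Principal photography=27) = 27; EF_Editing = 27+11 = 38
ES_Sound mix = max(EF_Location scouting=11, EF_Principal photography=27) = 27; EF_Sound mix = 27+6 = 33
ES_Color grade = max(EF_Location scouting=11, EF_Principal photography=27) = 27; EF_Color grade = 27+6 = 33
ES_VFX = max(EF_Set construction=21, EF_Pickup shots=30, EF_Editing=38, EF_Sound mix=33, EF_Color grade=33) = 38; EF_VFX = 38+11 = 49
Expected project duration μ = 49 days. Critical path: Location scouting → Principal photography → Editing → VFX.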